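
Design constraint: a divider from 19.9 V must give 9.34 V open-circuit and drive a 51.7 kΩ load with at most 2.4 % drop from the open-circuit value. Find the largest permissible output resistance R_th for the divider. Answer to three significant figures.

R_th ≤ 1.27 kΩ

Loading drop = R_th/(R_th + R_L) ≤ 0.0240, so R_th ≤ R_L · ε/(1−ε) = 51.7 kΩ × 0.0240/0.9760 = 1.27 kΩ.
(Any R1, R2 with R2/(R1+R2) = 0.469 and R1‖R2 ≤ 1.27 kΩ will meet the spec.)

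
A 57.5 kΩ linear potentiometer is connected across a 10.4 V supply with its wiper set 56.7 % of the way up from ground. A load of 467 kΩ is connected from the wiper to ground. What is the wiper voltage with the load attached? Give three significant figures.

The wiper splits the pot into (1−α)R = 24.90 kΩ above and αR = 32.60 kΩ below.
Lower section ‖ load = 30.47 kΩ.
V_wiper = 10.4 × 30.47/(24.90 + 30.47) = 5.72 V.

V ≈ 5.72 V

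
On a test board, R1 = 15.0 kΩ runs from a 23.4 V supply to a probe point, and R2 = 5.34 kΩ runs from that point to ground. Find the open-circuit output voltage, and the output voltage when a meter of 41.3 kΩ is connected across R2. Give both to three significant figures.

Open-circuit: V = 23.4 × 5.34/(15.0 + 5.34) = 6.14 V.
With the load, R2 becomes R2‖R_L = 4.729 kΩ, so V = 23.4 × 4.729/19.73 = 5.61 V.

Unloaded: 6.14 V; loaded: 5.61 V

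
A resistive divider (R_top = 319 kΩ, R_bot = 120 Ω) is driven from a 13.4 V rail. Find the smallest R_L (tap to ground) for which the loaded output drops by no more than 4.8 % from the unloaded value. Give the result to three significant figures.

R_L(min) ≈ 2.38 kΩ

Output resistance R_th = R_top‖R_bot = (319000 × 120)/319100 = 120.0 Ω.
The fractional drop is R_th/(R_th + R_L); requiring this ≤ 0.0480 gives R_L ≥ R_th(1/0.0480 − 1) = 120.0 × 19.83 = 2.38 kΩ.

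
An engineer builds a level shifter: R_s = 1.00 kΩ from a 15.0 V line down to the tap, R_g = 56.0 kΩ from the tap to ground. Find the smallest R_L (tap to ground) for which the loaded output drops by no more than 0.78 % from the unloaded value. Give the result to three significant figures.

R_L(min) ≈ 125 kΩ

Output resistance R_th = R_s‖R_g = (1000 × 56000)/57000 = 982.5 Ω.
The fractional drop is R_th/(R_th + R_L); requiring this ≤ 0.00780 gives R_L ≥ R_th(1/0.00780 − 1) = 982.5 × 127.2 = 125 kΩ.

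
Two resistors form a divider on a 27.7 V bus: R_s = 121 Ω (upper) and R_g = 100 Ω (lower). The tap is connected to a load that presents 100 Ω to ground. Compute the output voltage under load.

V_out ≈ 8.10 V

The load sits in parallel with R_g: R_g‖R_L = (100 × 100) / (100 + 100) = 50.00 Ω.
V_out = 27.7 × 50.00 / (121 + 50.00) = 27.7 × 50.00/171.0 = 8.10 V.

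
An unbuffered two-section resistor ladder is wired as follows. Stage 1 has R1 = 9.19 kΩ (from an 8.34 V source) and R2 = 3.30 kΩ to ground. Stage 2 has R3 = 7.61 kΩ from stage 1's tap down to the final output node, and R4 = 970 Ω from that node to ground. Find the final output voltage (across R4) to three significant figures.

Stage 2 presents R3+R4 = 8580 Ω as a load on stage 1's tap.
Stage 1's lower leg becomes R2‖(R3+R4) = 2383 Ω, so V_mid = 8.34 × 2383/11570 = 1.717 V.
Stage 2 is itself unloaded: V_out = V_mid × R4/(R3+R4) = 1.717 × 970/8580 = 0.194 V.

V_out ≈ 0.194 V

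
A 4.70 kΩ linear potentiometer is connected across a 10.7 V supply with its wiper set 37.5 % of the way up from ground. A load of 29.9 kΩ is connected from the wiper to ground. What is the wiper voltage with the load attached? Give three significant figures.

The wiper splits the pot into (1−α)R = 2.938 kΩ above and αR = 1.762 kΩ below.
Lower section ‖ load = 1.664 kΩ.
V_wiper = 10.7 × 1.664/(2.938 + 1.664) = 3.87 V.

V ≈ 3.87 V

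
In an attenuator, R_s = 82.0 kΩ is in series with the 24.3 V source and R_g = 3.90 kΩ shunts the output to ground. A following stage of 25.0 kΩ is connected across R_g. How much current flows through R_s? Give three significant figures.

R_g‖R_L = 3.374 kΩ, so the source sees R_s + R_g‖R_L = 85.37 kΩ.
I = 24.3 V / 85.37 kΩ = 0.285 mA.

I ≈ 0.285 mA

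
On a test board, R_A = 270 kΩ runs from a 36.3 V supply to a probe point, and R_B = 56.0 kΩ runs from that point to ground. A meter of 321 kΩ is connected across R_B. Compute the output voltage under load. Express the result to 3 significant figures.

V_out ≈ 5.45 V

The load sits in parallel with R_B: R_B‖R_L = (56.0 × 321) / (56.0 + 321) = 47.68 kΩ.
V_out = 36.3 × 47.68 / (270 + 47.68) = 36.3 × 47.68/317.7 = 5.45 V.
(Unloaded it would have been 6.24 V.)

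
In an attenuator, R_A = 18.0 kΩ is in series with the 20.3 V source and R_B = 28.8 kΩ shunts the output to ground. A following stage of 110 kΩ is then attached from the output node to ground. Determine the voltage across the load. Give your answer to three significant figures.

V_out ≈ 11.3 V

The load sits in parallel with R_B: R_B‖R_L = (28.8 × 110) / (28.8 + 110) = 22.82 kΩ.
V_out = 20.3 × 22.82 / (18.0 + 22.82) = 20.3 × 22.82/40.82 = 11.3 V.
(Unloaded it would have been 12.5 V.)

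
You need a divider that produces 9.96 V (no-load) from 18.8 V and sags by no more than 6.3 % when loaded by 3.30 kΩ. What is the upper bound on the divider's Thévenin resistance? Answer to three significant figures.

Loading drop = R_th/(R_th + R_L) ≤ 0.0630, so R_th ≤ R_L · ε/(1−ε) = 3.30 kΩ × 0.0630/0.9370 = 222 Ω.
(Any R1, R2 with R2/(R1+R2) = 0.530 and R1‖R2 ≤ 222 Ω will meet the spec.)

R_th ≤ 222 Ω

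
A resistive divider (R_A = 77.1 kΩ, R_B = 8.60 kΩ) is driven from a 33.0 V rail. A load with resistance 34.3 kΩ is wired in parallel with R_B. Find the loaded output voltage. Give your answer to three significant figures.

V_out ≈ 2.70 V

The load sits in parallel with R_B: R_B‖R_L = (8.60 × 34.3) / (8.60 + 34.3) = 6.876 kΩ.
V_out = 33.0 × 6.876 / (77.1 + 6.876) = 33.0 × 6.876/83.98 = 2.70 V.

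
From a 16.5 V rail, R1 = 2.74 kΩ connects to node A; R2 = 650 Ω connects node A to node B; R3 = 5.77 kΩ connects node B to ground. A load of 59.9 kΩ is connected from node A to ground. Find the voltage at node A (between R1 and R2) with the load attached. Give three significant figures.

Below node A the series string R2+R3 = 6420 Ω sits in parallel with the 59900 Ω load: 5799 Ω.
V_A = 16.5 × 5799/(2740 + 5799) = 11.2 V.

V ≈ 11.2 V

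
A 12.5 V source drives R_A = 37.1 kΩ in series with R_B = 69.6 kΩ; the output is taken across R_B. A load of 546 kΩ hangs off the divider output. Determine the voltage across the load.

V_out ≈ 7.81 V

The load sits in parallel with R_B: R_B‖R_L = (69.6 × 546) / (69.6 + 546) = 61.73 kΩ.
V_out = 12.5 × 61.73 / (37.1 + 61.73) = 12.5 × 61.73/98.83 = 7.81 V.
(Unloaded it would have been 8.15 V.)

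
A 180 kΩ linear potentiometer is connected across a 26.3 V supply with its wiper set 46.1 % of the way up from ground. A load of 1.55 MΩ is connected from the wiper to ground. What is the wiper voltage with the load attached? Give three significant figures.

The wiper splits the pot into (1−α)R = 97.02 kΩ above and αR = 82.98 kΩ below.
Lower section ‖ load = 78.76 kΩ.
V_wiper = 26.3 × 78.76/(97.02 + 78.76) = 11.8 V.

V ≈ 11.8 V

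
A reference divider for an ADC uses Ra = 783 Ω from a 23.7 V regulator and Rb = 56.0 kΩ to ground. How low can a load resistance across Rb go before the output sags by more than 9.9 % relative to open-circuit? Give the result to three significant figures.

R_L(min) ≈ 7.03 kΩ

Output resistance R_th = Ra‖Rb = (783 × 56000)/56780 = 772.2 Ω.
The fractional drop is R_th/(R_th + R_L); requiring this ≤ 0.0990 gives R_L ≥ R_th(1/0.0990 − 1) = 772.2 × 9.101 = 7.03 kΩ.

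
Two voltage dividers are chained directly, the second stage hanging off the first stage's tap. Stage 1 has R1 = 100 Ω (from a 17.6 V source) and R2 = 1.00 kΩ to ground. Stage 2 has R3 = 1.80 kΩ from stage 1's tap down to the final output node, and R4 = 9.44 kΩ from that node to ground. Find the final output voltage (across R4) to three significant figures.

V_out ≈ 13.3 V

Stage 2 presents R3+R4 = 11240 Ω as a load on stage 1's tap.
Stage 1's lower leg becomes R2‖(R3+R4) = 918.3 Ω, so V_mid = 17.6 × 918.3/1018 = 15.87 V.
Stage 2 is itself unloaded: V_out = V_mid × R4/(R3+R4) = 15.87 × 9440/11240 = 13.3 V.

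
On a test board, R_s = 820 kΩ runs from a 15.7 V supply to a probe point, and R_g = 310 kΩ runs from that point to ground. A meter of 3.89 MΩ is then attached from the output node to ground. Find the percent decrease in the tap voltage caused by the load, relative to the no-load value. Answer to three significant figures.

The divider's output (Thévenin) resistance is R_s‖R_g = 225.0 kΩ.
Fractional drop under load = R_th/(R_th + R_L) = 225.0 / (225.0 + 3890) = 0.05467.
So the output falls by 5.47 %.

5.47 %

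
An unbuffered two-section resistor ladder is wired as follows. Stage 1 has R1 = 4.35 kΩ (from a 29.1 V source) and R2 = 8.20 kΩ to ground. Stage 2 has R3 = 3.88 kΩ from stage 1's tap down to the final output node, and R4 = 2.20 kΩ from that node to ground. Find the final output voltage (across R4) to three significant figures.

Stage 2 presents R3+R4 = 6.080 kΩ as a load on stage 1's tap.
Stage 1's lower leg becomes R2‖(R3+R4) = 3.491 kΩ, so V_mid = 29.1 × 3.491/7.841 = 12.96 V.
Stage 2 is itself unloaded: V_out = V_mid × R4/(R3+R4) = 12.96 × 2.20/6.080 = 4.69 V.

V_out ≈ 4.69 V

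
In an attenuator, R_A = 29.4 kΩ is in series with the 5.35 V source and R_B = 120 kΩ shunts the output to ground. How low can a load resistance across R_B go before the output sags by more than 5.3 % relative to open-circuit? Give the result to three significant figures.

R_L(min) ≈ 422 kΩ

Output resistance R_th = R_A‖R_B = (29.4 × 120)/149.4 = 23.61 kΩ.
The fractional drop is R_th/(R_th + R_L); requiring this ≤ 0.0530 gives R_L ≥ R_th(1/0.0530 − 1) = 23.61 × 17.87 = 422 kΩ.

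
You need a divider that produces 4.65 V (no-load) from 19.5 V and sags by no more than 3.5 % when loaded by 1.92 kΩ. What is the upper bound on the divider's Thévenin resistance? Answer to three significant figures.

R_th ≤ 69.6 Ω

Loading drop = R_th/(R_th + R_L) ≤ 0.0350, so R_th ≤ R_L · ε/(1−ε) = 1.92 kΩ × 0.0350/0.9650 = 69.6 Ω.
(Any R1, R2 with R2/(R1+R2) = 0.238 and R1‖R2 ≤ 69.6 Ω will meet the spec.)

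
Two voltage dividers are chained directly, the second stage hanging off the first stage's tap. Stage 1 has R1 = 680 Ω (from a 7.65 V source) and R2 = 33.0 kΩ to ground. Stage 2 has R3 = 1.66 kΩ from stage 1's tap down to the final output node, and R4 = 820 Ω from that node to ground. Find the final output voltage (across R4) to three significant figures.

Stage 2 presents R3+R4 = 2480 Ω as a load on stage 1's tap.
Stage 1's lower leg becomes R2‖(R3+R4) = 2307 Ω, so V_mid = 7.65 × 2307/2987 = 5.908 V.
Stage 2 is itself unloaded: V_out = V_mid × R4/(R3+R4) = 5.908 × 820/2480 = 1.95 V.

V_out ≈ 1.95 V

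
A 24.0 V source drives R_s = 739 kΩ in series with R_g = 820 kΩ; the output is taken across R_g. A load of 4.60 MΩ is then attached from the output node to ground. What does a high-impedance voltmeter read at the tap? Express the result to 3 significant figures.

The load sits in parallel with R_g: R_g‖R_L = (820 × 4600) / (820 + 4600) = 695.9 kΩ.
V_out = 24.0 × 695.9 / (739 + 695.9) = 24.0 × 695.9/1435 = 11.6 V.
(Unloaded it would have been 12.6 V.)

V_out ≈ 11.6 V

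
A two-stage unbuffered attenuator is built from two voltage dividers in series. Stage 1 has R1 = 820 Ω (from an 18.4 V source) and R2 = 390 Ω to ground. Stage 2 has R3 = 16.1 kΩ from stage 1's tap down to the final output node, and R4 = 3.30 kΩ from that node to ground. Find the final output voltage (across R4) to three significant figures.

Stage 2 presents R3+R4 = 19400 Ω as a load on stage 1's tap.
Stage 1's lower leg becomes R2‖(R3+R4) = 382.3 Ω, so V_mid = 18.4 × 382.3/1202 = 5.851 V.
Stage 2 is itself unloaded: V_out = V_mid × R4/(R3+R4) = 5.851 × 3300/19400 = 0.995 V.

V_out ≈ 0.995 V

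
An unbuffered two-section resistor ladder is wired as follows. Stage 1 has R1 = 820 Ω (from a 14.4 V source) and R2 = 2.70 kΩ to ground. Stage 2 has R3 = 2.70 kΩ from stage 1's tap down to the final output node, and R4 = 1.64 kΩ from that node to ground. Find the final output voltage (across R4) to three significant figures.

Stage 2 presents R3+R4 = 4340 Ω as a load on stage 1's tap.
Stage 1's lower leg becomes R2‖(R3+R4) = 1664 Ω, so V_mid = 14.4 × 1664/2484 = 9.647 V.
Stage 2 is itself unloaded: V_out = V_mid × R4/(R3+R4) = 9.647 × 1640/4340 = 3.65 V.

V_out ≈ 3.65 V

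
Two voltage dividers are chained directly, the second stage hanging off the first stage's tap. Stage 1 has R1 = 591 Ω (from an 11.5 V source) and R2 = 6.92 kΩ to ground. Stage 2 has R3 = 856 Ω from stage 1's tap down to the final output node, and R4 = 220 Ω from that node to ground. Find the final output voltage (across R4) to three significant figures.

V_out ≈ 1.44 V

Stage 2 presents R3+R4 = 1076 Ω as a load on stage 1's tap.
Stage 1's lower leg becomes R2‖(R3+R4) = 931.2 Ω, so V_mid = 11.5 × 931.2/1522 = 7.035 V.
Stage 2 is itself unloaded: V_out = V_mid × R4/(R3+R4) = 7.035 × 220/1076 = 1.44 V.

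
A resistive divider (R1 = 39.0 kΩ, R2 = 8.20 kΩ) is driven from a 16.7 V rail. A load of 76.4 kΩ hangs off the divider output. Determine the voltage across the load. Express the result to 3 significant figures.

V_out ≈ 2.66 V

The load sits in parallel with R2: R2‖R_L = (8.20 × 76.4) / (8.20 + 76.4) = 7.405 kΩ.
V_out = 16.7 × 7.405 / (39.0 + 7.405) = 16.7 × 7.405/46.41 = 2.66 V.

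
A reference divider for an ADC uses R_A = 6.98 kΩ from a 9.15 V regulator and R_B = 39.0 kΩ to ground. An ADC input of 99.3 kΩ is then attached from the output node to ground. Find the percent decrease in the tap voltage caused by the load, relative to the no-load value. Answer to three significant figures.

The divider's output (Thévenin) resistance is R_A‖R_B = 5.920 kΩ.
Fractional drop under load = R_th/(R_th + R_L) = 5.920 / (5.920 + 99.3) = 0.05627.
So the output falls by 5.63 %.

5.63 %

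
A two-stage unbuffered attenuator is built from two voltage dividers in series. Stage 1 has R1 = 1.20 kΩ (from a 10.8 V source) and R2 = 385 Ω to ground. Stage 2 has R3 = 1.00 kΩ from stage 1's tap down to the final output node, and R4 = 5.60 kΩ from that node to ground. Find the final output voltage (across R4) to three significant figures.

Stage 2 presents R3+R4 = 6600 Ω as a load on stage 1's tap.
Stage 1's lower leg becomes R2‖(R3+R4) = 363.8 Ω, so V_mid = 10.8 × 363.8/1564 = 2.512 V.
Stage 2 is itself unloaded: V_out = V_mid × R4/(R3+R4) = 2.512 × 5600/6600 = 2.13 V.

V_out ≈ 2.13 V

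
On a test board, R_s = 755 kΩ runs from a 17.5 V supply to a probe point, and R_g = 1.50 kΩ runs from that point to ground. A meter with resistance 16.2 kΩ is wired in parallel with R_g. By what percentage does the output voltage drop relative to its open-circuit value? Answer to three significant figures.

The divider's output (Thévenin) resistance is R_s‖R_g = 1.497 kΩ.
Fractional drop under load = R_th/(R_th + R_L) = 1.497 / (1.497 + 16.2) = 0.08459.
So the output falls by 8.46 %.

8.46 %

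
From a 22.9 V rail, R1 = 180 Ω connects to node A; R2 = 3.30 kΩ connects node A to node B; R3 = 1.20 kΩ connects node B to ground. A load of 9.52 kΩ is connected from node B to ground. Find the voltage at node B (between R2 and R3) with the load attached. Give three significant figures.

V ≈ 5.37 V

At node B, R3 is in parallel with the load: R3‖R_L = 1066 Ω.
Below node A the resistance is R2 + (R3‖R_L) = 4366 Ω, so V_A = 22.9 × 4366/4546 = 21.99 V.
Then V_B = V_A × (R3‖R_L)/(R2 + R3‖R_L) = 21.99 × 1066/4366 = 5.37 V.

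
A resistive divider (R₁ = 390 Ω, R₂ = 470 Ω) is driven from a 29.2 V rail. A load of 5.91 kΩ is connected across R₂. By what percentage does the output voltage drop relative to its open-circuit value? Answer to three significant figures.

The divider's output (Thévenin) resistance is R₁‖R₂ = 213.1 Ω.
Fractional drop under load = R_th/(R_th + R_L) = 213.1 / (213.1 + 5910) = 0.03481.
So the output falls by 3.48 %.

3.48 %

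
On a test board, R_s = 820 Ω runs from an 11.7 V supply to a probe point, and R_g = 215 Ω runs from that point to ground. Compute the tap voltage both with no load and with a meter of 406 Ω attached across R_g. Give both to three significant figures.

Unloaded: 2.43 V; loaded: 1.71 V

Open-circuit: V = 11.7 × 215/(820 + 215) = 2.43 V.
With the load, R_g becomes R_g‖R_L = 140.6 Ω, so V = 11.7 × 140.6/960.6 = 1.71 V.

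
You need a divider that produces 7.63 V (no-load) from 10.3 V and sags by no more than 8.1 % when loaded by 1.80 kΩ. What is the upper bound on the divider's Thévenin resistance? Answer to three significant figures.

R_th ≤ 159 Ω

Loading drop = R_th/(R_th + R_L) ≤ 0.0810, so R_th ≤ R_L · ε/(1−ε) = 1.80 kΩ × 0.0810/0.9190 = 159 Ω.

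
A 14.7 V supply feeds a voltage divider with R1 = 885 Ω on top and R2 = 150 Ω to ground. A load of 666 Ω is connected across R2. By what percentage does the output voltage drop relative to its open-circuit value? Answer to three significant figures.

16.1 %

The divider's output (Thévenin) resistance is R1‖R2 = 128.3 Ω.
Fractional drop under load = R_th/(R_th + R_L) = 128.3 / (128.3 + 666) = 0.1615.
So the output falls by 16.1 %.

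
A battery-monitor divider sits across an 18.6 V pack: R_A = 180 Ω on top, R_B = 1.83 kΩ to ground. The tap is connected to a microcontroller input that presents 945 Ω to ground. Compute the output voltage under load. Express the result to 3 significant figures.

V_out ≈ 14.4 V

The load sits in parallel with R_B: R_B‖R_L = (1830 × 945) / (1830 + 945) = 623.2 Ω.
V_out = 18.6 × 623.2 / (180 + 623.2) = 18.6 × 623.2/803.2 = 14.4 V.
(Unloaded it would have been 16.9 V.)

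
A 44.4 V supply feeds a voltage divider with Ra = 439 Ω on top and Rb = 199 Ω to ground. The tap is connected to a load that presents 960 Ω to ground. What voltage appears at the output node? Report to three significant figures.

The load sits in parallel with Rb: Rb‖R_L = (199 × 960) / (199 + 960) = 164.8 Ω.
V_out = 44.4 × 164.8 / (439 + 164.8) = 44.4 × 164.8/603.8 = 12.1 V.

V_out ≈ 12.1 V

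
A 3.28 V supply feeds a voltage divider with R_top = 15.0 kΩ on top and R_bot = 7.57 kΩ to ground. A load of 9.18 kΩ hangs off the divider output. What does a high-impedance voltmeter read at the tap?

The load sits in parallel with R_bot: R_bot‖R_L = (7.57 × 9.18) / (7.57 + 9.18) = 4.149 kΩ.
V_out = 3.28 × 4.149 / (15.0 + 4.149) = 3.28 × 4.149/19.15 = 0.711 V.

V_out ≈ 0.711 V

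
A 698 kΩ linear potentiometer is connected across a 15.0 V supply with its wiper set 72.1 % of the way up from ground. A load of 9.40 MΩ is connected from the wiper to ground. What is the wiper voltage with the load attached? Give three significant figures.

V ≈ 10.7 V

The wiper splits the pot into (1−α)R = 194.7 kΩ above and αR = 503.3 kΩ below.
Lower section ‖ load = 477.7 kΩ.
V_wiper = 15.0 × 477.7/(194.7 + 477.7) = 10.7 V.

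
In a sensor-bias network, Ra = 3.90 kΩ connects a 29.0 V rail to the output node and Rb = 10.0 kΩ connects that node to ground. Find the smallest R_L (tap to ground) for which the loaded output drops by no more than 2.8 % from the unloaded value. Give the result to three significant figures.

Output resistance R_th = Ra‖Rb = (3.90 × 10.0)/13.90 = 2.806 kΩ.
The fractional drop is R_th/(R_th + R_L); requiring this ≤ 0.0280 gives R_L ≥ R_th(1/0.0280 − 1) = 2.806 × 34.71 = 97.4 kΩ.

R_L(min) ≈ 97.4 kΩ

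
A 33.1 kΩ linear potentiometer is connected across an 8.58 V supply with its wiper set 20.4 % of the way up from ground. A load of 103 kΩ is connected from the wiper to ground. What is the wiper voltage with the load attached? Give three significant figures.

V ≈ 1.66 V

The wiper splits the pot into (1−α)R = 26.35 kΩ above and αR = 6.752 kΩ below.
Lower section ‖ load = 6.337 kΩ.
V_wiper = 8.58 × 6.337/(26.35 + 6.337) = 1.66 V.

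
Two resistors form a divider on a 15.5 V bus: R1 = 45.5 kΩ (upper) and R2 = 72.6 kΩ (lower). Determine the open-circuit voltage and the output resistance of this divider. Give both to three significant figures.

V_th is the open-circuit tap voltage: 15.5 × 72.6/(45.5 + 72.6) = 9.53 V.
With the supply zeroed, R1 and R2 appear in parallel from the tap: R_th = R1‖R2 = (45.5 × 72.6)/118.1 = 28.0 kΩ.

V_th = 9.53 V, R_th = 28.0 kΩ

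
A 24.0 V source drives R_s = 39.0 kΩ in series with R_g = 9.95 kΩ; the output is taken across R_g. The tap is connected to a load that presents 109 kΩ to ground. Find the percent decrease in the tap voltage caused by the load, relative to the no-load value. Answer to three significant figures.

6.78 %

The divider's output (Thévenin) resistance is R_s‖R_g = 7.927 kΩ.
Fractional drop under load = R_th/(R_th + R_L) = 7.927 / (7.927 + 109) = 0.06780.
So the output falls by 6.78 %.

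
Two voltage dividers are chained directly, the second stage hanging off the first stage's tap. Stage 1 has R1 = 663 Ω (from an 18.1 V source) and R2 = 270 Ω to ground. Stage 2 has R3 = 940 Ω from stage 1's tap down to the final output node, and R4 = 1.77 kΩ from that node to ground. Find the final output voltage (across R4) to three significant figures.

Stage 2 presents R3+R4 = 2710 Ω as a load on stage 1's tap.
Stage 1's lower leg becomes R2‖(R3+R4) = 245.5 Ω, so V_mid = 18.1 × 245.5/908.5 = 4.892 V.
Stage 2 is itself unloaded: V_out = V_mid × R4/(R3+R4) = 4.892 × 1770/2710 = 3.19 V.

V_out ≈ 3.19 V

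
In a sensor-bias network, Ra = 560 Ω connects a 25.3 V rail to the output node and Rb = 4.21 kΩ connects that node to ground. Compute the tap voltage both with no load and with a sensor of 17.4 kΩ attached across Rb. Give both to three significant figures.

Unloaded: 22.3 V; loaded: 21.7 V

Open-circuit: V = 25.3 × 4210/(560 + 4210) = 22.3 V.
With the load, Rb becomes Rb‖R_L = 3390 Ω, so V = 25.3 × 3390/3950 = 21.7 V.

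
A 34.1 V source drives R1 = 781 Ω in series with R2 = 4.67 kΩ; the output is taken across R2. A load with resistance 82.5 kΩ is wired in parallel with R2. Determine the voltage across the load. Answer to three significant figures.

The load sits in parallel with R2: R2‖R_L = (4670 × 82500) / (4670 + 82500) = 4420 Ω.
V_out = 34.1 × 4420 / (781 + 4420) = 34.1 × 4420/5201 = 29.0 V.

V_out ≈ 29.0 V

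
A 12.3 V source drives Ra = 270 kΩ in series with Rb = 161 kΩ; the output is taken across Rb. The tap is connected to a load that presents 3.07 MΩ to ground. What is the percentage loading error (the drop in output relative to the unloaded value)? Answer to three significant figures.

The divider's output (Thévenin) resistance is Ra‖Rb = 100.9 kΩ.
Fractional drop under load = R_th/(R_th + R_L) = 100.9 / (100.9 + 3070) = 0.03181.
So the output falls by 3.18 %.

3.18 %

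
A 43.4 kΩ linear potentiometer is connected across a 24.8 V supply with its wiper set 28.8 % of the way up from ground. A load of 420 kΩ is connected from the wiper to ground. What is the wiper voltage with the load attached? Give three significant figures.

The wiper splits the pot into (1−α)R = 30.90 kΩ above and αR = 12.50 kΩ below.
Lower section ‖ load = 12.14 kΩ.
V_wiper = 24.8 × 12.14/(30.90 + 12.14) = 6.99 V.

V ≈ 6.99 V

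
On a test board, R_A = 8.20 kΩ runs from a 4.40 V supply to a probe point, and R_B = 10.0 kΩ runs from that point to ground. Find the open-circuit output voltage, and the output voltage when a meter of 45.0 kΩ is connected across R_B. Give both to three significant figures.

Unloaded: 2.42 V; loaded: 2.20 V

Open-circuit: V = 4.40 × 10.0/(8.20 + 10.0) = 2.42 V.
With the load, R_B becomes R_B‖R_L = 8.182 kΩ, so V = 4.40 × 8.182/16.38 = 2.20 V.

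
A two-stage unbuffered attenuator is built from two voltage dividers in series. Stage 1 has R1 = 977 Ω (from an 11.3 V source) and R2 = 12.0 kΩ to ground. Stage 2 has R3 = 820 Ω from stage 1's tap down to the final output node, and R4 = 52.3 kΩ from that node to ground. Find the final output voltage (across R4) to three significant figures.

Stage 2 presents R3+R4 = 53120 Ω as a load on stage 1's tap.
Stage 1's lower leg becomes R2‖(R3+R4) = 9789 Ω, so V_mid = 11.3 × 9789/10770 = 10.27 V.
Stage 2 is itself unloaded: V_out = V_mid × R4/(R3+R4) = 10.27 × 52300/53120 = 10.1 V.

V_out ≈ 10.1 V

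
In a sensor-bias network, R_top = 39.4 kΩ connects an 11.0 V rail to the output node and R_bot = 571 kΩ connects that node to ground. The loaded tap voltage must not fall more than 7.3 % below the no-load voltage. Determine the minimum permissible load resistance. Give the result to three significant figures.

Output resistance R_th = R_top‖R_bot = (39.4 × 571)/610.4 = 36.86 kΩ.
The fractional drop is R_th/(R_th + R_L); requiring this ≤ 0.0730 gives R_L ≥ R_th(1/0.0730 − 1) = 36.86 × 12.70 = 468 kΩ.

R_L(min) ≈ 468 kΩ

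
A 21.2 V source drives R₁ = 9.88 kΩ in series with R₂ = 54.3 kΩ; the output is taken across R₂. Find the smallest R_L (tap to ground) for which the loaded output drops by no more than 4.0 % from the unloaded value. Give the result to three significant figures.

R_L(min) ≈ 201 kΩ

Output resistance R_th = R₁‖R₂ = (9.88 × 54.3)/64.18 = 8.359 kΩ.
The fractional drop is R_th/(R_th + R_L); requiring this ≤ 0.0400 gives R_L ≥ R_th(1/0.0400 − 1) = 8.359 × 24.00 = 201 kΩ.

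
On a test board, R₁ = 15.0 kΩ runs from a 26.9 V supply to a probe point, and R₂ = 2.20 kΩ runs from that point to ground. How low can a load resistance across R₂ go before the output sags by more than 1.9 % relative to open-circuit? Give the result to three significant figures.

Output resistance R_th = R₁‖R₂ = (15.0 × 2.20)/17.20 = 1.919 kΩ.
The fractional drop is R_th/(R_th + R_L); requiring this ≤ 0.0190 gives R_L ≥ R_th(1/0.0190 − 1) = 1.919 × 51.63 = 99.1 kΩ.

R_L(min) ≈ 99.1 kΩ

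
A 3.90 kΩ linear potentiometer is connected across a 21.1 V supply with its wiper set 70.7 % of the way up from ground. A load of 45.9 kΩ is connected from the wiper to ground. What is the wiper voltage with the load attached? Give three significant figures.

V ≈ 14.7 V

The wiper splits the pot into (1−α)R = 1.143 kΩ above and αR = 2.757 kΩ below.
Lower section ‖ load = 2.601 kΩ.
V_wiper = 21.1 × 2.601/(1.143 + 2.601) = 14.7 V.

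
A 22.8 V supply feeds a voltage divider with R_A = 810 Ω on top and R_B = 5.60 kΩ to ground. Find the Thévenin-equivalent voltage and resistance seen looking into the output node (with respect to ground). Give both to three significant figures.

V_th is the open-circuit tap voltage: 22.8 × 5600/(810 + 5600) = 19.9 V.
With the supply zeroed, R_A and R_B appear in parallel from the tap: R_th = R_A‖R_B = (810 × 5600)/6410 = 708 Ω.

V_th = 19.9 V, R_th = 708 Ω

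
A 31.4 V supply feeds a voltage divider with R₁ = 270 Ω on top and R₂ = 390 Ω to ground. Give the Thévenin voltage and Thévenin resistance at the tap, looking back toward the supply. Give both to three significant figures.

V_th is the open-circuit tap voltage: 31.4 × 390/(270 + 390) = 18.6 V.
With the supply zeroed, R₁ and R₂ appear in parallel from the tap: R_th = R₁‖R₂ = (270 × 390)/660.0 = 160 Ω.

V_th = 18.6 V, R_th = 160 Ω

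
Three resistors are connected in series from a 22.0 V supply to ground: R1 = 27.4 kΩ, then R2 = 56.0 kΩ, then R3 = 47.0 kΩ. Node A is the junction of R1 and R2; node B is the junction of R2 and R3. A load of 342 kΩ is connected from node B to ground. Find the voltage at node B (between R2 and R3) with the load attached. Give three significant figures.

V ≈ 7.29 V

At node B, R3 is in parallel with the load: R3‖R_L = 41.32 kΩ.
Below node A the resistance is R2 + (R3‖R_L) = 97.32 kΩ, so V_A = 22.0 × 97.32/124.7 = 17.17 V.
Then V_B = V_A × (R3‖R_L)/(R2 + R3‖R_L) = 17.17 × 41.32/97.32 = 7.29 V.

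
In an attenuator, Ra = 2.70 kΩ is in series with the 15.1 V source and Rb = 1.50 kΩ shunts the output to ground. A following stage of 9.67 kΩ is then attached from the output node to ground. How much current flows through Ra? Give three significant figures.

I ≈ 3.78 mA

Rb‖R_L = 1.299 kΩ, so the source sees Ra + Rb‖R_L = 3.999 kΩ.
I = 15.1 V / 3.999 kΩ = 3.78 mA.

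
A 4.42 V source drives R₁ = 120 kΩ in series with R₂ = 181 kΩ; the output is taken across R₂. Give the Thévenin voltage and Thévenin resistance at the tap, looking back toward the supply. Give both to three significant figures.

V_th is the open-circuit tap voltage: 4.42 × 181/(120 + 181) = 2.66 V.
With the supply zeroed, R₁ and R₂ appear in parallel from the tap: R_th = R₁‖R₂ = (120 × 181)/301.0 = 72.2 kΩ.

V_th = 2.66 V, R_th = 72.2 kΩ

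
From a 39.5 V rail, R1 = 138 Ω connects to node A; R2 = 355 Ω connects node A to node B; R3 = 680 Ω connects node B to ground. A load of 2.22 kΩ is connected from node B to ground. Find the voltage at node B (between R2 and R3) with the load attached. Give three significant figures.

V ≈ 20.3 V

At node B, R3 is in parallel with the load: R3‖R_L = 520.6 Ω.
Below node A the resistance is R2 + (R3‖R_L) = 875.6 Ω, so V_A = 39.5 × 875.6/1014 = 34.12 V.
Then V_B = V_A × (R3‖R_L)/(R2 + R3‖R_L) = 34.12 × 520.6/875.6 = 20.3 V.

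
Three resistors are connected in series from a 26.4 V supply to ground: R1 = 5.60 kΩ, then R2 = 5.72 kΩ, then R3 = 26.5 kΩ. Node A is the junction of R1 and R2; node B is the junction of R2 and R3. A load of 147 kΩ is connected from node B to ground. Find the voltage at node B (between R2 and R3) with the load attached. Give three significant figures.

V ≈ 17.6 V

At node B, R3 is in parallel with the load: R3‖R_L = 22.45 kΩ.
Below node A the resistance is R2 + (R3‖R_L) = 28.17 kΩ, so V_A = 26.4 × 28.17/33.77 = 22.02 V.
Then V_B = V_A × (R3‖R_L)/(R2 + R3‖R_L) = 22.02 × 22.45/28.17 = 17.6 V.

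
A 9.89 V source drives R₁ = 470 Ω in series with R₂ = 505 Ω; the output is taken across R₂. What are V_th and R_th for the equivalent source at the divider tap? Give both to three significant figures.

V_th is the open-circuit tap voltage: 9.89 × 505/(470 + 505) = 5.12 V.
With the supply zeroed, R₁ and R₂ appear in parallel from the tap: R_th = R₁‖R₂ = (470 × 505)/975.0 = 243 Ω.

V_th = 5.12 V, R_th = 243 Ω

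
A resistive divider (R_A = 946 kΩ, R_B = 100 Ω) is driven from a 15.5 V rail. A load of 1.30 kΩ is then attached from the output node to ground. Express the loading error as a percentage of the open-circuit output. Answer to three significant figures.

7.14 %

The divider's output (Thévenin) resistance is R_A‖R_B = 99.99 Ω.
Fractional drop under load = R_th/(R_th + R_L) = 99.99 / (99.99 + 1300) = 0.07142.
So the output falls by 7.14 %.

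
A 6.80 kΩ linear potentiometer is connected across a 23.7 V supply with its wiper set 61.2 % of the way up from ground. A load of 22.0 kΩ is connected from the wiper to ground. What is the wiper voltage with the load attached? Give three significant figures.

The wiper splits the pot into (1−α)R = 2.638 kΩ above and αR = 4.162 kΩ below.
Lower section ‖ load = 3.500 kΩ.
V_wiper = 23.7 × 3.500/(2.638 + 3.500) = 13.5 V.

V ≈ 13.5 V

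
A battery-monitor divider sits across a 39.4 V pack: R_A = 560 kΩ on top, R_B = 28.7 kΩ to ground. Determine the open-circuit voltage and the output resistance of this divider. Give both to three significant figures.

V_th is the open-circuit tap voltage: 39.4 × 28.7/(560 + 28.7) = 1.92 V.
With the supply zeroed, R_A and R_B appear in parallel from the tap: R_th = R_A‖R_B = (560 × 28.7)/588.7 = 27.3 kΩ.

V_th = 1.92 V, R_th = 27.3 kΩ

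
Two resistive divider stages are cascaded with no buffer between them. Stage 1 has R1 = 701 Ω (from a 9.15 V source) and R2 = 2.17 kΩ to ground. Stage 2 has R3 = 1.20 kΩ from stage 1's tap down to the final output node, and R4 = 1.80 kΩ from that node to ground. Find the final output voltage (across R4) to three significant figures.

V_out ≈ 3.53 V

Stage 2 presents R3+R4 = 3000 Ω as a load on stage 1's tap.
Stage 1's lower leg becomes R2‖(R3+R4) = 1259 Ω, so V_mid = 9.15 × 1259/1960 = 5.878 V.
Stage 2 is itself unloaded: V_out = V_mid × R4/(R3+R4) = 5.878 × 1800/3000 = 3.53 V.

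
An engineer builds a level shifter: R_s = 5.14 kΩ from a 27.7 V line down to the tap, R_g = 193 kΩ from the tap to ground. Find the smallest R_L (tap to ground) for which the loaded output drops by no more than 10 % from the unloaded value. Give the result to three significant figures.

Output resistance R_th = R_s‖R_g = (5.14 × 193)/198.1 = 5.007 kΩ.
The fractional drop is R_th/(R_th + R_L); requiring this ≤ 0.100 gives R_L ≥ R_th(1/0.100 − 1) = 5.007 × 9.000 = 45.1 kΩ.

R_L(min) ≈ 45.1 kΩ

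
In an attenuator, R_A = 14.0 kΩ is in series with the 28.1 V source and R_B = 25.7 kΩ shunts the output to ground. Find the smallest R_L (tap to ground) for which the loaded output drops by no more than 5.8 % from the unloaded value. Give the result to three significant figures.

R_L(min) ≈ 147 kΩ

Output resistance R_th = R_A‖R_B = (14.0 × 25.7)/39.70 = 9.063 kΩ.
The fractional drop is R_th/(R_th + R_L); requiring this ≤ 0.0580 gives R_L ≥ R_th(1/0.0580 − 1) = 9.063 × 16.24 = 147 kΩ.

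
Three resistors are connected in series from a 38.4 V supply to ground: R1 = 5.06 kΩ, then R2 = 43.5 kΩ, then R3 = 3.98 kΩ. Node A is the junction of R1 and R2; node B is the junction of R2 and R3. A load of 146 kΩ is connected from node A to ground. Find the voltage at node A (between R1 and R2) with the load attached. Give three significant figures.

Below node A the series string R2+R3 = 47.48 kΩ sits in parallel with the 146 kΩ load: 35.83 kΩ.
V_A = 38.4 × 35.83/(5.06 + 35.83) = 33.6 V.

V ≈ 33.6 V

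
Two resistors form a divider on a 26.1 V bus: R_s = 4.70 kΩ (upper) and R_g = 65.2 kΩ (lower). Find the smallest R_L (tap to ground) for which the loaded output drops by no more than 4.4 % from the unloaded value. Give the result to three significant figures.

Output resistance R_th = R_s‖R_g = (4.70 × 65.2)/69.90 = 4.384 kΩ.
The fractional drop is R_th/(R_th + R_L); requiring this ≤ 0.0440 gives R_L ≥ R_th(1/0.0440 − 1) = 4.384 × 21.73 = 95.3 kΩ.

R_L(min) ≈ 95.3 kΩ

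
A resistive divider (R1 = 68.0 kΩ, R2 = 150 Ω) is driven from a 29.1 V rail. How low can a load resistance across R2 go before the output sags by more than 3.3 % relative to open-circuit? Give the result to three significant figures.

R_L(min) ≈ 4.39 kΩ

Output resistance R_th = R1‖R2 = (68000 × 150)/68150 = 149.7 Ω.
The fractional drop is R_th/(R_th + R_L); requiring this ≤ 0.0330 gives R_L ≥ R_th(1/0.0330 − 1) = 149.7 × 29.30 = 4.39 kΩ.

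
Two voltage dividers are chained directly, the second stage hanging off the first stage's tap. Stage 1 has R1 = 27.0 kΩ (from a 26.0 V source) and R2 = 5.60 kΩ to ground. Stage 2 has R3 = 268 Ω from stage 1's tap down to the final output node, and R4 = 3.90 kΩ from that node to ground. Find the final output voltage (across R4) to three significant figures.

Stage 2 presents R3+R4 = 4168 Ω as a load on stage 1's tap.
Stage 1's lower leg becomes R2‖(R3+R4) = 2390 Ω, so V_mid = 26.0 × 2390/29390 = 2.114 V.
Stage 2 is itself unloaded: V_out = V_mid × R4/(R3+R4) = 2.114 × 3900/4168 = 1.98 V.

V_out ≈ 1.98 V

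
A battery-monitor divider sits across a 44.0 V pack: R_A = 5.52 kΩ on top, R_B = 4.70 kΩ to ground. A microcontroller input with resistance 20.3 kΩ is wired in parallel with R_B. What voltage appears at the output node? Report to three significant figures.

The load sits in parallel with R_B: R_B‖R_L = (4.70 × 20.3) / (4.70 + 20.3) = 3.816 kΩ.
V_out = 44.0 × 3.816 / (5.52 + 3.816) = 44.0 × 3.816/9.336 = 18.0 V.
(Unloaded it would have been 20.2 V.)

V_out ≈ 18.0 V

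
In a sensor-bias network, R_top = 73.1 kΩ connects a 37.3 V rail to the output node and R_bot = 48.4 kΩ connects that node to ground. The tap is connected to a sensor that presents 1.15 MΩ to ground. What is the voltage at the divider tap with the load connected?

V_out ≈ 14.5 V

The load sits in parallel with R_bot: R_bot‖R_L = (48.4 × 1150) / (48.4 + 1150) = 46.45 kΩ.
V_out = 37.3 × 46.45 / (73.1 + 46.45) = 37.3 × 46.45/119.5 = 14.5 V.
(Unloaded it would have been 14.9 V.)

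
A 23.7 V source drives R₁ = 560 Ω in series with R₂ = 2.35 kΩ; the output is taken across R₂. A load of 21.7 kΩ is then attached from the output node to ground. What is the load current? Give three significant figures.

R₂‖R_L = 2120 Ω; V_out = 23.7 × 2120/2680 = 18.75 V.
I_L = V_out / R_L = 18.75 / 21.7 kΩ = 0.864 mA.

I_L ≈ 0.864 mA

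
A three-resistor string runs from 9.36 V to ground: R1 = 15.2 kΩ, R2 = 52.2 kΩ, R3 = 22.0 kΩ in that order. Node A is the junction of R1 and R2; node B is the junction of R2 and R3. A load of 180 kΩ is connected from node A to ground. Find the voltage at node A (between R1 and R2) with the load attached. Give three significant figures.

Below node A the series string R2+R3 = 74.20 kΩ sits in parallel with the 180 kΩ load: 52.54 kΩ.
V_A = 9.36 × 52.54/(15.2 + 52.54) = 7.26 V.

V ≈ 7.26 V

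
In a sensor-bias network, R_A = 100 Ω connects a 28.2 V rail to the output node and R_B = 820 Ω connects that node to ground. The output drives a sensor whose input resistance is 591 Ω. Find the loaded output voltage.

V_out ≈ 21.8 V

The load sits in parallel with R_B: R_B‖R_L = (820 × 591) / (820 + 591) = 343.5 Ω.
V_out = 28.2 × 343.5 / (100 + 343.5) = 28.2 × 343.5/443.5 = 21.8 V.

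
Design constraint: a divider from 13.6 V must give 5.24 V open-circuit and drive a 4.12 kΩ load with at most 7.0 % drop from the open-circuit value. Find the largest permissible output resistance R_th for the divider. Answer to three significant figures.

Loading drop = R_th/(R_th + R_L) ≤ 0.0700, so R_th ≤ R_L · ε/(1−ε) = 4.12 kΩ × 0.0700/0.9300 = 310 Ω.
(Any R1, R2 with R2/(R1+R2) = 0.385 and R1‖R2 ≤ 310 Ω will meet the spec.)

R_th ≤ 310 Ω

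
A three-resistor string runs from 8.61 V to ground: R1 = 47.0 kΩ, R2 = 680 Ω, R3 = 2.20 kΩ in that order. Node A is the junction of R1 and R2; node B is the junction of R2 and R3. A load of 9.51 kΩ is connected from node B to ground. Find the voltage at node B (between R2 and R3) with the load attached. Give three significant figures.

At node B, R3 is in parallel with the load: R3‖R_L = 1787 Ω.
Below node A the resistance is R2 + (R3‖R_L) = 2467 Ω, so V_A = 8.61 × 2467/49470 = 0.4293 V.
Then V_B = V_A × (R3‖R_L)/(R2 + R3‖R_L) = 0.4293 × 1787/2467 = 0.311 V.

V ≈ 0.311 V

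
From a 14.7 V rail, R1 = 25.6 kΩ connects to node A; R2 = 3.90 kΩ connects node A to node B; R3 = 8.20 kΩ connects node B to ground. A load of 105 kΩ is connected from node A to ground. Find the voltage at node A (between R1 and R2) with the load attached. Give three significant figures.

Below node A the series string R2+R3 = 12.10 kΩ sits in parallel with the 105 kΩ load: 10.85 kΩ.
V_A = 14.7 × 10.85/(25.6 + 10.85) = 4.38 V.

V ≈ 4.38 V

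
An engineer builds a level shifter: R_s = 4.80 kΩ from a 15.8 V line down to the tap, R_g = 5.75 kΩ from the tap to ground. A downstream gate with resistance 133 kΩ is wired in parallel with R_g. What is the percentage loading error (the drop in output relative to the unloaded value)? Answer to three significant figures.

1.93 %

The divider's output (Thévenin) resistance is R_s‖R_g = 2.616 kΩ.
Fractional drop under load = R_th/(R_th + R_L) = 2.616 / (2.616 + 133) = 0.01929.
So the output falls by 1.93 %.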